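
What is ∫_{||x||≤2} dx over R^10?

The n-ball volume is π^(n/2)·r^n/Γ(n/2+1). With n=10, r=2: V = 128·π^5/15 ≈ 2611.37.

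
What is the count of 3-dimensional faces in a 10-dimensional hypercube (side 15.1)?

Number of 3-faces = C(10,3) · 2^(10-3) = 120 · 128 = 15360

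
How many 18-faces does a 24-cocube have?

Number of 18-faces = 2^(18+1) · C(24,18+1) = 524288 · 42504 = 22284337152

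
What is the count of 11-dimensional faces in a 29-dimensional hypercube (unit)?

Choose 11 of 29 axes to span the face (C(29,11) = 34597290 ways), then fix each of the remaining 18 coordinates at one of its two extreme values (2^18 = 262144 ways): 34597290·262144 = 9069471989760.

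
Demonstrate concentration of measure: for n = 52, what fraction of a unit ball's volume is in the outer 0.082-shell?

1 - (1-0.082)^52 ≈ 0.98831 ≈ 98.83%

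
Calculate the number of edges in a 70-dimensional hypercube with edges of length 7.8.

Each of the 2^70 = 1180591620717411303424 vertices has degree 70; total edges = 70·2^70/2 = 41320706725109395619840.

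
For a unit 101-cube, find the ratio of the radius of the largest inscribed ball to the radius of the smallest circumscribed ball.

r_in = 1/2 (half the side); r_out = 1√101/2 (half the diagonal). Ratio = 1/√101 ≈ 0.0995037.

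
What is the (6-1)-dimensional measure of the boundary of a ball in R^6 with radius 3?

S = n·V_n(r)/r = 6·V_6(3)/3 (volume-to-surface relation), giving 243·π^3 ≈ 7534.53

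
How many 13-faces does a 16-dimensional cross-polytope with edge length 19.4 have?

f_13(16-orthoplex) = 2^14 · (16 choose 14) = 1966080.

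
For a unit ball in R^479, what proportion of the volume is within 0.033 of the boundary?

V(inner)/V(outer) = ((1-0.033)/1)^479 ≈ 1.045e-07, so the shell fraction is 0.9999998955.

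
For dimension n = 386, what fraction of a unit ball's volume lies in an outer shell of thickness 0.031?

1 - (1-0.031)^386 ≈ 0.999995 ≈ 99.999474%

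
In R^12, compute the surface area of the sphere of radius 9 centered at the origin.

S_12(9) = 2·π^(12/2)·(9)^11 / Γ(12/2) = 10460353203·π^6/20 ≈ 5.02824e+11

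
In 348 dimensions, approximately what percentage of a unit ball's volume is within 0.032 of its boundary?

1 - (1-0.032)^348 ≈ 0.999988 ≈ 99.998785%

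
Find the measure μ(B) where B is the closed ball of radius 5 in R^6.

Volume = π^{6/2}·(5)^6/Γ(4) = 15625·π^3/6 ≈ 80745.5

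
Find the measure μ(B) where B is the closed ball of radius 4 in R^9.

Volume = π^{9/2}·(4)^9/Γ(11/2) = 8388608·π^4/945 ≈ 864684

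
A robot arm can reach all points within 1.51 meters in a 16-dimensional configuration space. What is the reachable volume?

The n-ball volume is π^(n/2)·r^n/Γ(n/2+1). With n=16, r=1.51: V ≈ 171.913.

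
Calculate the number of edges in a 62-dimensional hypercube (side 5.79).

Number of 1-faces = C(62,1)·2^(62-1) = 62·2305843009213693952 = 142962266571249025024.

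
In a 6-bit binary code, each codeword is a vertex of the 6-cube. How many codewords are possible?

Each vertex is a binary string of length 6, so there are 2^6 = 64.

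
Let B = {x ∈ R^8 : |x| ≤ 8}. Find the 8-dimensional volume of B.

V = 2097152·π^4/3 ≈ 6.80939e+07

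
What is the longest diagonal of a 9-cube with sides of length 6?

||(6,6,...,6)|| = √(9)·6 = 18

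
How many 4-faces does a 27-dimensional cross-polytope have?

f_4(27-orthoplex) = 2^5 · (27 choose 5) = 2583360.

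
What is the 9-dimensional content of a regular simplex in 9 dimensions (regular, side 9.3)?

Volume = 9.3^9 · √(10/2^9) / 9! ≈ 200.423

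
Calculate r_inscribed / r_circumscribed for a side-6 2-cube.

r_in / r_out = (6/2) / (6√2/2) = 1/√2 ≈ 0.707107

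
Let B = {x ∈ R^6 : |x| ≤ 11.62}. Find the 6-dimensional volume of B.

V_6(11.62) = π^(6/2) · (11.62)^6 / Γ(6/2 + 1) ≈ 1.27214e+07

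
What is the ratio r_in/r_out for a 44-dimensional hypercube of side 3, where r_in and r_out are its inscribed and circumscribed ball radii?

r_in / r_out = (3/2) / (3√44/2) = 1/√44 ≈ 0.150756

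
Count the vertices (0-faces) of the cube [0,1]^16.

The 16-cube has 2^16 = 65536 vertices.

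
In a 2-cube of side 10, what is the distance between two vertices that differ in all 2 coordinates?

||(10,10,...,10)|| = √(2)·10 ≈ 14.1421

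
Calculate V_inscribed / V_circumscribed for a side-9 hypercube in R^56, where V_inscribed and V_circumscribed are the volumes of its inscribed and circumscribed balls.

The radii are 9/2 and 9√56/2, so the volume ratio is (1/√56)^56 = 56^{-56/2} ≈ 1.12392e-49.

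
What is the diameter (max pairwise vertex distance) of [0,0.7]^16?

d = √(0.7² + 0.7² + ... + 0.7²) [16 terms] = √(16·0.7²) = 0.7√16 = 2.8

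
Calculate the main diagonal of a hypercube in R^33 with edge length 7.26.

d = √(7.26² + 7.26² + ... + 7.26²) [33 terms] = √(33·7.26²) = 7.26√33 ≈ 41.7055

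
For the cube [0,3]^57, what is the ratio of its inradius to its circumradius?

r_in = 3/2 (half the side); r_out = 3√57/2 (half the diagonal). Ratio = 1/√57 ≈ 0.132453.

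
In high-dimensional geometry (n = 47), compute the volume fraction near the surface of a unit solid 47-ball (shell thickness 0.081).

1 - (1-0.081)^47 ≈ 0.981128 ≈ 98.11%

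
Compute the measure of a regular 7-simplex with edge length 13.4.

V_7 = √(8) · 13.4^7 / (7! · 2^(7/2)) ≈ 3848.07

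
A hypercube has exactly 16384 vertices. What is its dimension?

Since 2^n = 16384, we have n = 14.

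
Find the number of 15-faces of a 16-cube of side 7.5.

Choose 15 of 16 axes to span the face (C(16,15) = 16 ways), then fix each of the remaining 1 coordinate at one of its two extreme values (2^1 = 2 ways): 16·2 = 32.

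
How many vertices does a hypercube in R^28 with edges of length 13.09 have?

An n-cube has 2^n vertices; for n = 28 that is 2^28 = 268435456.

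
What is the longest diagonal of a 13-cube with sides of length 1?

||(1,1,...,1)|| = √(13)·1 ≈ 3.60555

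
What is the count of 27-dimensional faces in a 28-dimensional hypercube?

f_27(28-cube) = (28 choose 27) · 2^1 = 56.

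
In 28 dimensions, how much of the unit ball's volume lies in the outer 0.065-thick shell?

Shell fraction = 1 - (1-0.065)^28 ≈ 0.847691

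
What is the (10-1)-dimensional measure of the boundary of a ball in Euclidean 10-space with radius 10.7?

|∂B_10(10.7)| ≈ 4.68837e+10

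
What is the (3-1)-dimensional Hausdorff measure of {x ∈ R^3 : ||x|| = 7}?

The surface area of an n-ball is 2π^(n/2) r^(n-1) / Γ(n/2). For n=3, r=7: 4πr² = 4π·(7)² ≈ 615.752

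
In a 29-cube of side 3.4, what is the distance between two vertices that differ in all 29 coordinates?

||(3.4,3.4,...,3.4)|| = √(29)·3.4 ≈ 18.3096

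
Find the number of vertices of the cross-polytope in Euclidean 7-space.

An n-cross-polytope has 2^(k+1)·C(n,k+1) k-faces. Here 2^1·C(7,1) = 2·7 = 14.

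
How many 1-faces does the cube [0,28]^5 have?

Each of the 2^5 = 32 vertices has degree 5; total edges = 5·2^5/2 = 80.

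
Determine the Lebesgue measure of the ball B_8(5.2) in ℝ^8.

The n-ball volume is π^(n/2)·r^n/Γ(n/2+1). With n=8, r=5.2: V ≈ 2.16978e+06.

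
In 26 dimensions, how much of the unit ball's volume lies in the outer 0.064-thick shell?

V(inner)/V(outer) = ((1-0.064)/1)^26 ≈ 0.1791, so the shell fraction is 0.820868.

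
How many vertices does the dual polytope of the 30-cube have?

Number of vertices = 2n = 60.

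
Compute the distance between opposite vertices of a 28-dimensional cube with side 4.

The space diagonal of an n-cube of side s is s√n. Here 4·√28 ≈ 21.166.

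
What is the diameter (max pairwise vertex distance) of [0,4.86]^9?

d = √(4.86² + 4.86² + ... + 4.86²) [9 terms] = √(9·4.86²) = 4.86√9 = 14.58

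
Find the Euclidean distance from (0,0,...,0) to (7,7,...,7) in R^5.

Diagonal = √5 · 7 ≈ 15.6525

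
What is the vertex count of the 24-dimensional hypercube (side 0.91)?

An n-cube has 2^n vertices; for n = 24 that is 2^24 = 16777216.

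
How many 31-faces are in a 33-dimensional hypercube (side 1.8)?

Number of 31-faces = C(33,31) · 2^(33-31) = 528 · 4 = 2112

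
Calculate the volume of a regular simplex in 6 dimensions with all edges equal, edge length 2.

Volume = 2^6 · √(7/2^6) / 6! ≈ 0.0293972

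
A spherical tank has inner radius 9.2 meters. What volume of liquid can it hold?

Volume = π^{3/2}·(9.2)^3/Γ(5/2) ≈ 3261.76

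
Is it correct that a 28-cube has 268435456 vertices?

True. The 28-cube has 2^28 = 268435456 vertices.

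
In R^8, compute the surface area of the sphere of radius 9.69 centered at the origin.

S_8(9.69) = 2·π^(8/2)·(9.69)^7 / Γ(8/2) ≈ 2.60462e+08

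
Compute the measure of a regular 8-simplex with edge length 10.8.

Volume = 10.8^8 · √(9/2^8) / 8! ≈ 860.738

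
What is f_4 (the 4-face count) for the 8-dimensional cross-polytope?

f_4(8-orthoplex) = 2^5 · (8 choose 5) = 1792.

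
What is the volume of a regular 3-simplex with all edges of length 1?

Volume = (√2/12) · 1³ = 0.117851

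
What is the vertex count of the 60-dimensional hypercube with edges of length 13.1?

An n-cube has 2^n vertices; for n = 60 that is 2^60 = 1152921504606846976.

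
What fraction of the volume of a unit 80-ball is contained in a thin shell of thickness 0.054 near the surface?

Shell fraction = 1 - (1-0.054)^80 ≈ 0.988216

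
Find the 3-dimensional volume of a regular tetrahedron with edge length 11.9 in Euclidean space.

Volume = (√2/12) · 11.9³ = 198.598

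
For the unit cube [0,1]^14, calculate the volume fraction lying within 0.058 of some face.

Shell fraction = 1 - (1-0.116)^14 ≈ 0.822036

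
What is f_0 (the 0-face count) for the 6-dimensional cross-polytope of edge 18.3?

An n-cross-polytope has 2^(k+1)·C(n,k+1) k-faces. Here 2^1·C(6,1) = 2·6 = 12.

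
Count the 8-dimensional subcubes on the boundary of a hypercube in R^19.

f_8(19-cube) = (19 choose 8) · 2^11 = 154791936.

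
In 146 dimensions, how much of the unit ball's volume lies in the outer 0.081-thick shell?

V(inner)/V(outer) = ((1-0.081)/1)^146 ≈ 4.406e-06, so the shell fraction is 0.9999955938.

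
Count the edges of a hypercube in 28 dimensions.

Each of the 2^28 = 268435456 vertices has degree 28; total edges = 28·2^28/2 = 3758096384.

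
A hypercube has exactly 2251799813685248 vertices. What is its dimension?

n = log_2(2251799813685248) = 51.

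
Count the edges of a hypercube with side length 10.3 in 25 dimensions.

Each of the 2^25 = 33554432 vertices has degree 25; total edges = 25·2^25/2 = 419430400.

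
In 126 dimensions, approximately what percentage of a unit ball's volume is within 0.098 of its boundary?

1 - (1-0.098)^126 ≈ 0.99999773 ≈ 99.999773%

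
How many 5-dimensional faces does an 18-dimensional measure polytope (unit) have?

Choose 5 of 18 axes to span the face (C(18,5) = 8568 ways), then fix each of the remaining 13 coordinates at one of its two extreme values (2^13 = 8192 ways): 8568·8192 = 70189056.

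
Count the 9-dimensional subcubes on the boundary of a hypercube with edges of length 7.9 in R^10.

An n-cube has C(n,k)·2^(n-k) k-faces. Here C(10,9)·2^1 = 10·2 = 20.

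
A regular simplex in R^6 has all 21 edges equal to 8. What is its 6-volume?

V = (8^6 / 6!) · √((6+1) / 2^6) ≈ 120.411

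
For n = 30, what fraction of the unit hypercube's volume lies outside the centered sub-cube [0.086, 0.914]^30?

Shell fraction = 1 - (1-0.172)^30 ≈ 0.996525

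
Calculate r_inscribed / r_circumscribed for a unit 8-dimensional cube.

r_in / r_out = (1/2) / (1√8/2) = 1/√8 ≈ 0.353553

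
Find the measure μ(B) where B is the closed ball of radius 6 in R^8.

Volume = π^{8/2}·(6)^8/Γ(5) = 69984·π^4 ≈ 6.81708e+06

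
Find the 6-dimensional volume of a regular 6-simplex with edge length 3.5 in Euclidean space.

V_6 = √(7) · 3.5^6 / (6! · 2^(6/2)) ≈ 0.844374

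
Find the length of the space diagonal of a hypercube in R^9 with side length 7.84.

||(7.84,7.84,...,7.84)|| = √(9)·7.84 = 23.52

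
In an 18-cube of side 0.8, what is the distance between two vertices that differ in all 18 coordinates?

d = √(0.8² + 0.8² + ... + 0.8²) [18 terms] = √(18·0.8²) = 0.8√18 ≈ 3.39411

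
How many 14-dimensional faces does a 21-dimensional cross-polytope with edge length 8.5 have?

Each 14-face is the convex hull of 15 vertices, one chosen as ±e_i from each of 15 distinct axes: 2^15·C(21,15) = 1778122752.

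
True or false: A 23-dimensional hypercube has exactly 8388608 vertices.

True. The 23-cube has 2^23 = 8388608 vertices.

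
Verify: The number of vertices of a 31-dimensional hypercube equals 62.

False. The 31-cube has 2^31 = 2147483648 vertices.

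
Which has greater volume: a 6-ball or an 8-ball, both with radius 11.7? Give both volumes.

V_6(11.7) ≈ 1.3256e+07. V_8(11.7) ≈ 1.4252e+09. The 8-ball is larger.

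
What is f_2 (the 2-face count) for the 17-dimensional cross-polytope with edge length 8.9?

Each 2-face is the convex hull of 3 vertices, one chosen as ±e_i from each of 3 distinct axes: 2^3·C(17,3) = 5440.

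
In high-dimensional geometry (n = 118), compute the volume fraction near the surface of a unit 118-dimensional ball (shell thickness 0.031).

1 - (1-0.031)^118 ≈ 0.975666 ≈ 97.57%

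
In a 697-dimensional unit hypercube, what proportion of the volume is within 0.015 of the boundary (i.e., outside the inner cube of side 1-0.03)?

Shell fraction = 1 - (1-0.03)^697 ≈ 0.9999999994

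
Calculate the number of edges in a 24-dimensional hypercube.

Number of 1-faces = C(24,1)·2^(24-1) = 24·8388608 = 201326592.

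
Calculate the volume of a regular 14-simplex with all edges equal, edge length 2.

V_14 = √(15) · 2^14 / (14! · 2^(14/2)) ≈ 5.68653e-09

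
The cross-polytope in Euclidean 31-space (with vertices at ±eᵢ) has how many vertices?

The 31-dimensional cross-polytope has 2n = 2·31 = 62 vertices.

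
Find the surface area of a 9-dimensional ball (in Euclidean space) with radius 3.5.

S = n·V_n(r)/r = 9·V_9(3.5)/3.5 (volume-to-surface relation), giving 823543·π^4/120 ≈ 668505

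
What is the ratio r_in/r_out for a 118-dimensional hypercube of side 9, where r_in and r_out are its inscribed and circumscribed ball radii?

Ratio = (s/2)/(s√118/2) = 118^(-1/2) ≈ 0.0920575.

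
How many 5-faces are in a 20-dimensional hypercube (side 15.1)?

f_5(20-cube) = (20 choose 5) · 2^15 = 508035072.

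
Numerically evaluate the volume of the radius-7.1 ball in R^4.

Volume = π^{4/2}·(7.1)^4/Γ(3) ≈ 12540.2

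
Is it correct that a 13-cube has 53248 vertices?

False. The 13-cube has 2^13 = 8192 vertices.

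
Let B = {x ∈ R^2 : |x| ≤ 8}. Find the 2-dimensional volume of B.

The n-ball volume is π^(n/2)·r^n/Γ(n/2+1). With n=2, r=8: V = 64·π ≈ 201.062.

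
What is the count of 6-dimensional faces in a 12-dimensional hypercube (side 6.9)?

Number of 6-faces = C(12,6) · 2^(12-6) = 924 · 64 = 59136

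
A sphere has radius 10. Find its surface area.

S_3(10) = 2·π^(3/2)·(10)^2 / Γ(3/2) = 4πr² = 4π·(10)² ≈ 1256.64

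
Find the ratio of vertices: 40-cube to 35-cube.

The 40-cube has 2^40 = 1099511627776 vertices. The 35-cube has 2^35 = 34359738368 vertices. Ratio: 1099511627776/34359738368 = 32.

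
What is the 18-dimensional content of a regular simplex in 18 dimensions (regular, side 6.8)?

Volume = 6.8^18 · √(19/2^18) / 18! ≈ 0.00128507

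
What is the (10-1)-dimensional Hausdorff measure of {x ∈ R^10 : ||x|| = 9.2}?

S = n·V_n(r)/r = 10·V_10(9.2)/9.2 (volume-to-surface relation), giving 1.20409e+10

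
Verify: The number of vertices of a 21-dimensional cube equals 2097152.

True. The 21-cube has 2^21 = 2097152 vertices.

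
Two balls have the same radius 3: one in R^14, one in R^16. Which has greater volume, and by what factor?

V_14(3) ≈ 2.86626e+06, V_16(3) ≈ 1.01302e+07. The 16-ball is larger by a factor of 3.534.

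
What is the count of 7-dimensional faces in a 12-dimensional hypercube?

Choose 7 of 12 axes to span the face (C(12,7) = 792 ways), then fix each of the remaining 5 coordinates at one of its two extreme values (2^5 = 32 ways): 792·32 = 25344.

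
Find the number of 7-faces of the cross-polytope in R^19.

Number of 7-faces = 2^(7+1) · C(19,7+1) = 256 · 75582 = 19348992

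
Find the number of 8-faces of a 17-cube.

Number of 8-faces = C(17,8) · 2^(17-8) = 24310 · 512 = 12446720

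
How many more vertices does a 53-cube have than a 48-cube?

The 53-cube has 2^53 = 9007199254740992 vertices. The 48-cube has 2^48 = 281474976710656 vertices. Difference: 9007199254740992 - 281474976710656 = 8725724278030336.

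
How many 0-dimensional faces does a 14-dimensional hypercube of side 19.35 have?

An n-cube has C(n,k)·2^(n-k) k-faces. Here C(14,0)·2^14 = 1·16384 = 16384.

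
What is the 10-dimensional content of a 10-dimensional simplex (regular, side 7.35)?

For a regular n-simplex with edge a, V = (a^n / n!)·√((n+1)/2^n). With a=7.35, n=10: V ≈ 13.1419.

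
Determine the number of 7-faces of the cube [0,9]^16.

Choose 7 of 16 axes to span the face (C(16,7) = 11440 ways), then fix each of the remaining 9 coordinates at one of its two extreme values (2^9 = 512 ways): 11440·512 = 5857280.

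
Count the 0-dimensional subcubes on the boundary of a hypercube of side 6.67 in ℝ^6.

Choose 0 of 6 axes to span the face (C(6,0) = 1 way), then fix each of the remaining 6 coordinates at one of its two extreme values (2^6 = 64 ways): 1·64 = 64.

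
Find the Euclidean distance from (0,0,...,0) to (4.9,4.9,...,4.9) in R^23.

Diagonal = √23 · 4.9 ≈ 23.4996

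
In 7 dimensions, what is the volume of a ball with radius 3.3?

Volume = π^{7/2}·(3.3)^7/Γ(9/2) ≈ 20136.2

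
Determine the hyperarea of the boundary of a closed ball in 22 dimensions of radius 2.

S = n·V_n(r)/r = 22·V_22(2)/2 (volume-to-surface relation), giving 16384·π^11/14175 ≈ 340052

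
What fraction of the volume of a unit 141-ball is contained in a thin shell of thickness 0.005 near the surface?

1 - (1-0.005)^141 ≈ 0.506764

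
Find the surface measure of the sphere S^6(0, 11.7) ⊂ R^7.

S_7(11.7) = 2·π^(7/2)·(11.7)^6 / Γ(7/2) ≈ 8.48386e+07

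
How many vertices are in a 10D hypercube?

Number of 0-faces = C(10,0) · 2^(10-0) = 1 · 1024 = 1024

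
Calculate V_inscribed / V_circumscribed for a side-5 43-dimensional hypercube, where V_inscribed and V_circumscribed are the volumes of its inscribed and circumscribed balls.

V_in / V_out = (r_in/r_out)^43 = (1/√43)^43 = 43^(-43/2) ≈ 7.59326e-36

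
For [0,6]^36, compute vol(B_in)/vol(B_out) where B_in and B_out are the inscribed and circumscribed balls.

Volume scales as r^n, and r_in/r_out = 1/√36, giving (1/√36)^36 ≈ 9.69516e-29.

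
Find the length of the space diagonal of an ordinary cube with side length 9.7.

d = √(9.7² + 9.7² + ... + 9.7²) [3 terms] = √(3·9.7²) = 9.7√3 ≈ 16.8009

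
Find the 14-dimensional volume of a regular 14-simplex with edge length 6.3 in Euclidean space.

For a regular n-simplex with edge a, V = (a^n / n!)·√((n+1)/2^n). With a=6.3, n=14: V ≈ 0.0538512.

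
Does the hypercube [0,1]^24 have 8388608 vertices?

False. The 24-cube has 2^24 = 16777216 vertices.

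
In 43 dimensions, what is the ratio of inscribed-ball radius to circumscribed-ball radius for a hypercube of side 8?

r_in = 8/2 (half the side); r_out = 8√43/2 (half the diagonal). Ratio = 1/√43 ≈ 0.152499.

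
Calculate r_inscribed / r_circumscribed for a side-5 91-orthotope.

r_in = 5/2 (half the side); r_out = 5√91/2 (half the diagonal). Ratio = 1/√91 ≈ 0.104828.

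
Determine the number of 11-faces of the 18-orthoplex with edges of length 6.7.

An n-cross-polytope has 2^(k+1)·C(n,k+1) k-faces. Here 2^12·C(18,12) = 4096·18564 = 76038144.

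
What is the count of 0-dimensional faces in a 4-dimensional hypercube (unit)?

Number of 0-faces = C(4,0) · 2^(4-0) = 1 · 16 = 16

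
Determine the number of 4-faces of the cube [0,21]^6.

An n-cube has C(n,k)·2^(n-k) k-faces. Here C(6,4)·2^2 = 15·4 = 60.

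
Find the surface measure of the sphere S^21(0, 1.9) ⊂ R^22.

|∂B_22(1.9)| ≈ 115809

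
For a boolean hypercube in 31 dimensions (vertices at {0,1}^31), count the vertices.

The 31-cube has 2^31 = 2147483648 vertices.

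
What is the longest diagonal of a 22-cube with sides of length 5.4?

The space diagonal of an n-cube of side s is s√n. Here 5.4·√22 ≈ 25.3282.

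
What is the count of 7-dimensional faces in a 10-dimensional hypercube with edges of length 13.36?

Number of 7-faces = C(10,7) · 2^(10-7) = 120 · 8 = 960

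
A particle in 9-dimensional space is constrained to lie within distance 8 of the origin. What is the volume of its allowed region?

Volume = π^{9/2}·(8)^9/Γ(11/2) = 4294967296·π^4/945 ≈ 4.42718e+08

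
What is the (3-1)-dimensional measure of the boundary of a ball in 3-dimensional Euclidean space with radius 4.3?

S_3(4.3) = 2·π^(3/2)·(4.3)^2 / Γ(3/2) = 4πr² = 4π·(4.3)² ≈ 232.352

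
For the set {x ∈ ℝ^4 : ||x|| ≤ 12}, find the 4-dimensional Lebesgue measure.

Volume = π^{4/2}·(12)^4/Γ(3) = 10368·π^2 ≈ 102328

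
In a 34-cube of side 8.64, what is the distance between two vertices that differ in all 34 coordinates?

||(8.64,8.64,...,8.64)|| = √(34)·8.64 ≈ 50.3794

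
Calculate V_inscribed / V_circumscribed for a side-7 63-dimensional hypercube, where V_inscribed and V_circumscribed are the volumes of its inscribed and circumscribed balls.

Volume scales as r^n, and r_in/r_out = 1/√63, giving (1/√63)^63 ≈ 2.09302e-57.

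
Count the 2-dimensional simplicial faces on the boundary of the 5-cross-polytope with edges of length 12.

An n-cross-polytope has 2^(k+1)·C(n,k+1) k-faces. Here 2^3·C(5,3) = 8·10 = 80.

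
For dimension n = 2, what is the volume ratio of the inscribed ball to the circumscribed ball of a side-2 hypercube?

The radii are 2/2 and 2√2/2, so the volume ratio is (1/√2)^2 = 2^{-2/2} ≈ 0.5.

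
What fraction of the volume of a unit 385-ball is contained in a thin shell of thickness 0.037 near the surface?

Shell fraction = 1 - (1-0.037)^385 ≈ 0.9999995033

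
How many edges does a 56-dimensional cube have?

The 56-cube has n·2^(n-1) = 56·2^55 = 56·36028797018963968 = 2017612633061982208 edges.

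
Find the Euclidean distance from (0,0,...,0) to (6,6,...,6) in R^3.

d = √(6² + 6² + ... + 6²) [3 terms] = √(3·6²) = 6√3 ≈ 10.3923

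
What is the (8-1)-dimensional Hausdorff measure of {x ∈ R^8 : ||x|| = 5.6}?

S_8(5.6) = 2·π^(8/2)·(5.6)^7 / Γ(8/2) ≈ 5.60782e+06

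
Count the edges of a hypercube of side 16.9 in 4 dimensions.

An n-cube has n·2^(n-1) edges. With n = 4: 4·8 = 32.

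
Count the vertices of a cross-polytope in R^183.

An n-cross-polytope has 2n vertices; here n = 183, giving 366.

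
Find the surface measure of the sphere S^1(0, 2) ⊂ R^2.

|∂B_2(2)| = 2πr = 2π·2 ≈ 12.5664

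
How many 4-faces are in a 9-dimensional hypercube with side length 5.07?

f_4(9-cube) = (9 choose 4) · 2^5 = 4032.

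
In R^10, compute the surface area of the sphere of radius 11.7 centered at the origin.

The surface area of an n-ball is 2π^(n/2) r^(n-1) / Γ(n/2). For n=10, r=11.7: 1.04771e+11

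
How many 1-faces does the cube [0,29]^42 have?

Number of 1-faces = C(42,1)·2^(42-1) = 42·2199023255552 = 92358976733184.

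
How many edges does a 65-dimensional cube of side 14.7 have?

Number of 1-faces = C(65,1)·2^(65-1) = 65·18446744073709551616 = 1199038364791120855040.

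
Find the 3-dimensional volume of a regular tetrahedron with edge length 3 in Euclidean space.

Volume = (√2/12) · 3³ = 3.18198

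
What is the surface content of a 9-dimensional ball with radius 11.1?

S_9(11.1) = 2·π^(9/2)·(11.1)^8 / Γ(9/2) ≈ 6.84138e+09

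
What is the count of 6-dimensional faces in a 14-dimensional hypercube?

An n-cube has C(n,k)·2^(n-k) k-faces. Here C(14,6)·2^8 = 3003·256 = 768768.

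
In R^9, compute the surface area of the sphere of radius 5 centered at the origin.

The surface area of an n-ball is 2π^(n/2) r^(n-1) / Γ(n/2). For n=9, r=5: 2500000·π^4/21 ≈ 1.15963e+07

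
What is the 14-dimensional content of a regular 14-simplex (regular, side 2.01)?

V = (2.01^14 / 14!) · √((14+1) / 2^14) ≈ 6.09779e-09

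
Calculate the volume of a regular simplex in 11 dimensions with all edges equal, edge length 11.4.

For a regular n-simplex with edge a, V = (a^n / n!)·√((n+1)/2^n). With a=11.4, n=11: V ≈ 810.445.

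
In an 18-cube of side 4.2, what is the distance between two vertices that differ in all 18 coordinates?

||(4.2,4.2,...,4.2)|| = √(18)·4.2 ≈ 17.8191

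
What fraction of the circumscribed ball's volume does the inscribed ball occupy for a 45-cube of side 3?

V_in / V_out = (r_in/r_out)^45 = (1/√45)^45 = 45^(-45/2) ≈ 6.34919e-38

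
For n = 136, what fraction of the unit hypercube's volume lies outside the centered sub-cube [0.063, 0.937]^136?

Shell fraction = 1 - (1-0.126)^136 ≈ 0.9999999889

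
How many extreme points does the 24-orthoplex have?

Number of vertices = 2n = 48.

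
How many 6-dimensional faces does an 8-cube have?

Choose 6 of 8 axes to span the face (C(8,6) = 28 ways), then fix each of the remaining 2 coordinates at one of its two extreme values (2^2 = 4 ways): 28·4 = 112.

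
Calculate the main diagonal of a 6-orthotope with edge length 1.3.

d = √(1.3² + 1.3² + ... + 1.3²) [6 terms] = √(6·1.3²) = 1.3√6 ≈ 3.18434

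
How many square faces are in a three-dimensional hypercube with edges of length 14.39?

f_2(3-cube) = (3 choose 2) · 2^1 = 6.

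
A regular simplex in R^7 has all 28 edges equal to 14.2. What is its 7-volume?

V_7 = √(8) · 14.2^7 / (7! · 2^(7/2)) ≈ 5774.68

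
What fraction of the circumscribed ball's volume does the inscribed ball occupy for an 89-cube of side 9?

Volume scales as r^n, and r_in/r_out = 1/√89, giving (1/√89)^89 ≈ 1.78708e-87.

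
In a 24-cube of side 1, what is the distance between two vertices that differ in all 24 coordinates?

The space diagonal of an n-cube of side s is s√n. Here 1·√24 ≈ 4.89898.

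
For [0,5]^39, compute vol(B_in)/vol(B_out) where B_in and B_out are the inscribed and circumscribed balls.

The radii are 5/2 and 5√39/2, so the volume ratio is (1/√39)^39 = 39^{-39/2} ≈ 9.42411e-32.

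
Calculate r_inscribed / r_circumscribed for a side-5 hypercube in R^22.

For an n-cube of any side s, the inradius is s/2 and the circumradius is s√n/2, so the ratio is 1/√22 ≈ 0.213201.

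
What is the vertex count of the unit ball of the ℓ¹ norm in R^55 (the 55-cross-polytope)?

Number of vertices = 2n = 110.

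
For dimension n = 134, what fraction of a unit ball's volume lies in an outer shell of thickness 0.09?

1 - (1-0.09)^134 ≈ 0.9999967525 ≈ 99.999675%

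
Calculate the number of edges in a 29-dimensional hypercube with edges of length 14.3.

An n-cube has n·2^(n-1) edges. With n = 29: 29·268435456 = 7784628224.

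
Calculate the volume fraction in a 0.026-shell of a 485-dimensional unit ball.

1 - (1-0.026)^485 ≈ 0.9999971745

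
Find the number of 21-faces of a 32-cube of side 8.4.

f_21(32-cube) = (32 choose 21) · 2^11 = 264242135040.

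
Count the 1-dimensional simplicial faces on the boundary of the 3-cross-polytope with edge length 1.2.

f_1(3-orthoplex) = 2^2 · (3 choose 2) = 12.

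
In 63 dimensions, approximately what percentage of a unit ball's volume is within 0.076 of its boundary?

1 - (1-0.076)^63 ≈ 0.993124 ≈ 99.31%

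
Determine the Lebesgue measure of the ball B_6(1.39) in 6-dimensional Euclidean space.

The n-ball volume is π^(n/2)·r^n/Γ(n/2+1). With n=6, r=1.39: V ≈ 37.2724.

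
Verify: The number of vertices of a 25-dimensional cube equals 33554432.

True. The 25-cube has 2^25 = 33554432 vertices.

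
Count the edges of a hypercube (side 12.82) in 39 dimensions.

The 39-cube has n·2^(n-1) = 39·2^38 = 39·274877906944 = 10720238370816 edges.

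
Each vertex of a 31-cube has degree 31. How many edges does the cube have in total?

The 31-cube has n·2^(n-1) = 31·2^30 = 31·1073741824 = 33285996544 edges.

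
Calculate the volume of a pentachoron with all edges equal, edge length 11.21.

Volume = 11.21^4 · √(5/2^4) / 4! ≈ 367.821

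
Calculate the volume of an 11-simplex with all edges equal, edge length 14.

For a regular n-simplex with edge a, V = (a^n / n!)·√((n+1)/2^n). With a=14, n=11: V ≈ 7765.66.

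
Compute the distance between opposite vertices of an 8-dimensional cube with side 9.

d = √(9² + 9² + ... + 9²) [8 terms] = √(8·9²) = 9√8 ≈ 25.4558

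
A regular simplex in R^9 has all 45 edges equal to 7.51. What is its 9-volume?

Volume = 7.51^9 · √(10/2^9) / 9! ≈ 29.2659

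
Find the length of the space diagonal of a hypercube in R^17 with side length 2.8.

||(2.8,2.8,...,2.8)|| = √(17)·2.8 ≈ 11.5447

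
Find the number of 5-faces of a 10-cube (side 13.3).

An n-cube has C(n,k)·2^(n-k) k-faces. Here C(10,5)·2^5 = 252·32 = 8064.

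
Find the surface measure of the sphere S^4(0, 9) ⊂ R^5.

S = n·V_n(r)/r = 5·V_5(9)/9 (volume-to-surface relation), giving 17496·π^2 ≈ 172679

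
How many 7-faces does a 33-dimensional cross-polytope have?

Number of 7-faces = 2^(7+1) · C(33,7+1) = 256 · 13884156 = 3554343936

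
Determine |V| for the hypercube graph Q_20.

Each vertex is a binary string of length 20, so there are 2^20 = 1048576.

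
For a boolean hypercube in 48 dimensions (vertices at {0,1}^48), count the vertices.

Each vertex is a binary string of length 48, so there are 2^48 = 281474976710656.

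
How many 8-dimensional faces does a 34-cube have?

f_8(34-cube) = (34 choose 8) · 2^26 = 1218442224992256.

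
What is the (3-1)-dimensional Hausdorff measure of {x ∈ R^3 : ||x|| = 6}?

The surface area of an n-ball is 2π^(n/2) r^(n-1) / Γ(n/2). For n=3, r=6: 4πr² = 4π·(6)² ≈ 452.389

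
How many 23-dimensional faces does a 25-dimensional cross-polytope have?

Each 23-face is the convex hull of 24 vertices, one chosen as ±e_i from each of 24 distinct axes: 2^24·C(25,24) = 419430400.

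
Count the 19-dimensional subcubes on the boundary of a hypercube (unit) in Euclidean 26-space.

Number of 19-faces = C(26,19) · 2^(26-19) = 657800 · 128 = 84198400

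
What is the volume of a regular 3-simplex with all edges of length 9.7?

Volume = (√2/12) · 9.7³ = 107.56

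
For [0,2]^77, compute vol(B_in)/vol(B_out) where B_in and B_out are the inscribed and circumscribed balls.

V_in / V_out = (r_in/r_out)^77 = (1/√77)^77 = 77^(-77/2) ≈ 2.34481e-73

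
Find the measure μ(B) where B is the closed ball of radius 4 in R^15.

V_15(4) = π^(15/2) · (4)^15 / Γ(15/2 + 1) = 274877906944·π^7/2027025 ≈ 4.09572e+08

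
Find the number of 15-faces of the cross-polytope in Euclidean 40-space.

f_15(40-orthoplex) = 2^16 · (40 choose 16) = 4119075333734400.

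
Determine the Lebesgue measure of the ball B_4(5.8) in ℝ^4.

V_4(5.8) = π^(4/2) · (5.8)^4 / Γ(4/2 + 1) ≈ 5584.47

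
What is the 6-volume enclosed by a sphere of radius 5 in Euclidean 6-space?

Volume = π^{6/2}·(5)^6/Γ(4) = 15625·π^3/6 ≈ 80745.5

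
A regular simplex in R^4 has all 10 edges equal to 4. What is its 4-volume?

V_4 = √(5) · 4^4 / (4! · 2^(4/2)) ≈ 5.96285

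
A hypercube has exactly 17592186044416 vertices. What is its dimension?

n = log_2(17592186044416) = 44.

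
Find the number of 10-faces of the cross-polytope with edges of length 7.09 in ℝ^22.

f_10(22-orthoplex) = 2^11 · (22 choose 11) = 1444724736.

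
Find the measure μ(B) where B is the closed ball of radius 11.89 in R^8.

The n-ball volume is π^(n/2)·r^n/Γ(n/2+1). With n=8, r=11.89: V ≈ 1.62122e+09.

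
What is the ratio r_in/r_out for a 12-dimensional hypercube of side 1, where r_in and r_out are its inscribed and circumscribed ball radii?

r_in = 1/2 (half the side); r_out = 1√12/2 (half the diagonal). Ratio = 1/√12 ≈ 0.288675.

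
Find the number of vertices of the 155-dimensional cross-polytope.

An n-cross-polytope has 2n vertices; here n = 155, giving 310.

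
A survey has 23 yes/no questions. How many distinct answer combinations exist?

Each vertex is a binary string of length 23, so there are 2^23 = 8388608.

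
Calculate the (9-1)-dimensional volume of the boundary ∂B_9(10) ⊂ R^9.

S = n·V_n(r)/r = 9·V_9(10)/10 (volume-to-surface relation), giving 640000000·π^4/21 ≈ 2.96866e+09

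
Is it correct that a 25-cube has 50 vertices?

False. The 25-cube has 2^25 = 33554432 vertices.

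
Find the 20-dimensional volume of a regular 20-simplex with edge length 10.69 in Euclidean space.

V = (10.69^20 / 20!) · √((20+1) / 2^20) ≈ 0.698617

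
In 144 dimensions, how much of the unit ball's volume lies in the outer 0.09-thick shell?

V(inner)/V(outer) = ((1-0.09)/1)^144 ≈ 1.265e-06, so the shell fraction is 0.9999987354.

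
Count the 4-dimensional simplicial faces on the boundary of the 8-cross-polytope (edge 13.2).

f_4(8-orthoplex) = 2^5 · (8 choose 5) = 1792.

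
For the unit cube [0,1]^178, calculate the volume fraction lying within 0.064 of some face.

Shell fraction = 1 - (1-0.128)^178 ≈ 1 - 2.582e-11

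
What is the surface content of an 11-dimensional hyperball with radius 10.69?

The surface area of an n-ball is 2π^(n/2) r^(n-1) / Γ(n/2). For n=11, r=10.69: 4.03901e+11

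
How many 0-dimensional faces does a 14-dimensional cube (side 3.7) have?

Number of 0-faces = C(14,0) · 2^(14-0) = 1 · 16384 = 16384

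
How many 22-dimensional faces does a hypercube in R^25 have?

f_22(25-cube) = (25 choose 22) · 2^3 = 18400.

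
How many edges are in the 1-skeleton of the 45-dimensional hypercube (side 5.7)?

The 45-cube has n·2^(n-1) = 45·2^44 = 45·17592186044416 = 791648371998720 edges.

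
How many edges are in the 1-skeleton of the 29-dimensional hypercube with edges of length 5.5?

The 29-cube has n·2^(n-1) = 29·2^28 = 29·268435456 = 7784628224 edges.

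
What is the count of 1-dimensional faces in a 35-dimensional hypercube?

An n-cube has C(n,k)·2^(n-k) k-faces. Here C(35,1)·2^34 = 35·17179869184 = 601295421440.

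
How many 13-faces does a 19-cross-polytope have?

Each 13-face is the convex hull of 14 vertices, one chosen as ±e_i from each of 14 distinct axes: 2^14·C(19,14) = 190513152.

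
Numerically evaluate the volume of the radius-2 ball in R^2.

V = 4·π ≈ 12.5664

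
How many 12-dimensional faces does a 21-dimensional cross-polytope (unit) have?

f_12(21-orthoplex) = 2^13 · (21 choose 13) = 1666990080.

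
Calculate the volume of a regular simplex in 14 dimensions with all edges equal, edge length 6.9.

Volume = 6.9^14 · √(15/2^14) / 14! ≈ 0.192449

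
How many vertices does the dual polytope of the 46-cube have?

An n-cross-polytope has 2n vertices; here n = 46, giving 92.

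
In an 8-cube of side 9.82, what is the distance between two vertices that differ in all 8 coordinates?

d = √(9.82² + 9.82² + ... + 9.82²) [8 terms] = √(8·9.82²) = 9.82√8 ≈ 27.7752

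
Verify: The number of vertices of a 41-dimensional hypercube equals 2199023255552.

True. The 41-cube has 2^41 = 2199023255552 vertices.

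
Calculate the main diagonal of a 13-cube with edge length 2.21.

||(2.21,2.21,...,2.21)|| = √(13)·2.21 ≈ 7.96827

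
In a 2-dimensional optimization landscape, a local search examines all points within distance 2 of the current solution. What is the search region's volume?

V = 4·π ≈ 12.5664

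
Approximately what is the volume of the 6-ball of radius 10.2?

The n-ball volume is π^(n/2)·r^n/Γ(n/2+1). With n=6, r=10.2: V ≈ 5.81968e+06.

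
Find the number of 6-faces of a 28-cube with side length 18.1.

An n-cube has C(n,k)·2^(n-k) k-faces. Here C(28,6)·2^22 = 376740·4194304 = 1580162088960.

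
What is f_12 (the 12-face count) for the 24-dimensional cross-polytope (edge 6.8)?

An n-cross-polytope has 2^(k+1)·C(n,k+1) k-faces. Here 2^13·C(24,13) = 8192·2496144 = 20448411648.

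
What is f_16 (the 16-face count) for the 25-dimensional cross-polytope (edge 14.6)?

Each 16-face is the convex hull of 17 vertices, one chosen as ±e_i from each of 17 distinct axes: 2^17·C(25,17) = 141764198400.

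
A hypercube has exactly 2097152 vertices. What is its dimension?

2^n = 2097152 ⇒ n = log_2(2097152) = 21.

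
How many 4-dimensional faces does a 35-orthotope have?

Choose 4 of 35 axes to span the face (C(35,4) = 52360 ways), then fix each of the remaining 31 coordinates at one of its two extreme values (2^31 = 2147483648 ways): 52360·2147483648 = 112442243809280.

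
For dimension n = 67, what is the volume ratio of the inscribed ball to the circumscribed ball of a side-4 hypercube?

Volume scales as r^n, and r_in/r_out = 1/√67, giving (1/√67)^67 ≈ 6.70647e-62.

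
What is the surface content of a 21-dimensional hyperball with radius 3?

S_21(3) = 2·π^(21/2)·(3)^20 / Γ(21/2) = 88159684608·π^10/8083075 ≈ 1.02139e+09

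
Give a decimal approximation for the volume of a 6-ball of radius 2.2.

V_6(2.2) = π^(6/2) · (2.2)^6 / Γ(6/2 + 1) ≈ 585.915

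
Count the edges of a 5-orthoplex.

f_1(5-orthoplex) = 2^2 · (5 choose 2) = 40.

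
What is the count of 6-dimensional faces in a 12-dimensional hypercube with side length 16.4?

Number of 6-faces = C(12,6) · 2^(12-6) = 924 · 64 = 59136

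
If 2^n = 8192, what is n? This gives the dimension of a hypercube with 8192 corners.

The n-cube has 2^n vertices, and 8192 = 2^13, so n = 13.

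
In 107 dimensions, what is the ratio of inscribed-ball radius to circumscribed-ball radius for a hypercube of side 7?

Ratio = (s/2)/(s√107/2) = 107^(-1/2) ≈ 0.0966736.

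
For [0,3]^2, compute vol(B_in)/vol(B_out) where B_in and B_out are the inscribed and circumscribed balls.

V_in/V_out = n^(-n/2) = 2^(-2/2) ≈ 0.5.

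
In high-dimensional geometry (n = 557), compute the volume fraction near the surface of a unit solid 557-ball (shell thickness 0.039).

1 - (1-0.039)^557 ≈ 1 - 2.382e-10 ≈ (100 - 2.38e-08)%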